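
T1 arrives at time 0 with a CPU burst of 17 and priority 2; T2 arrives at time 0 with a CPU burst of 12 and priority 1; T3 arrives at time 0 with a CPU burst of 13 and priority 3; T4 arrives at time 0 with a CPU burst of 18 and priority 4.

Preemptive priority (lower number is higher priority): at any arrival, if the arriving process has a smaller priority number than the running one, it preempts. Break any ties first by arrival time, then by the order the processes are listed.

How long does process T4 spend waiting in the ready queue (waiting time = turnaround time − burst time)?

Schedule: | T2 0-12 | T1 12-29 | T3 29-42 | T4 42-60 |
Completion: T1=29  T2=12  T3=42  T4=60
Turnaround (C−A): T1=29  T2=12  T3=42  T4=60
Waiting(T4) = turnaround − burst = 60 − 18 = 42

42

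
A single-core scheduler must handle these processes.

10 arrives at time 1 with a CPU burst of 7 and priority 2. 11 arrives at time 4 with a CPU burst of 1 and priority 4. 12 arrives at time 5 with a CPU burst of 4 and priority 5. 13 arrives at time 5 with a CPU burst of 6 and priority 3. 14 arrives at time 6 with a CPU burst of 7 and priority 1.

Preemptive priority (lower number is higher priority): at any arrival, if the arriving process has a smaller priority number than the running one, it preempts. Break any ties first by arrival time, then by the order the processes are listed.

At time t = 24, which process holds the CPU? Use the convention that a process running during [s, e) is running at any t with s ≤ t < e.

12

Gantt: | idle 0-1 | 10 1-6 | 14 6-13 | 10 13-15 | 13 15-21 | 11 21-22 | 12 22-26 |
Completion: 10=15  11=22  12=26  13=21  14=13
Turnaround (C−A): 10=14  11=18  12=21  13=16  14=7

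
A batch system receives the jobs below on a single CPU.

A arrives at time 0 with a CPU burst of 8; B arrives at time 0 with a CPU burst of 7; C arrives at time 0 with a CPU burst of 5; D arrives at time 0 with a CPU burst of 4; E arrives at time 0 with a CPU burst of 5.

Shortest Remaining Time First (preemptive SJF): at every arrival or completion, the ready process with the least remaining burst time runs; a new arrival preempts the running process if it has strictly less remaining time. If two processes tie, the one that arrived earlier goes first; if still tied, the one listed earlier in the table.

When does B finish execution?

Schedule: | D 0-4 | C 4-9 | E 9-14 | B 14-21 | A 21-29 |
Completion: A=29  B=21  C=9  D=4  E=14

21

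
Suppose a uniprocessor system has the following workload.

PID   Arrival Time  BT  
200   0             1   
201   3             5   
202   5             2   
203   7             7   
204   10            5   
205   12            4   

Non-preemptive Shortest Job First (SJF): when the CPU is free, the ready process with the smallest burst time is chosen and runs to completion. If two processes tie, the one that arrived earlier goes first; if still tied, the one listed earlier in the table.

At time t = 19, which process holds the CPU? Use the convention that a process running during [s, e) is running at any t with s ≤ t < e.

203

Gantt: | 200 0-1 | idle 1-3 | 201 3-8 | 202 8-10 | 204 10-15 | 205 15-19 | 203 19-26 |
Completion: 200=1  201=8  202=10  203=26  204=15  205=19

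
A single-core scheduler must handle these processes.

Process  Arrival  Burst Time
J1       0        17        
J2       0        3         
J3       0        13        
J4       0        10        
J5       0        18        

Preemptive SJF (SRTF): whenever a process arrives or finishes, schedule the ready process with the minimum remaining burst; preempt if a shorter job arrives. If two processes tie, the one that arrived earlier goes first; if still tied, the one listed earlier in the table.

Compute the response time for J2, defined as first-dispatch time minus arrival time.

0

Gantt: | J2 0-3 | J4 3-13 | J3 13-26 | J1 26-43 | J5 43-61 |
Completion: J1=43  J2=3  J3=26  J4=13  J5=61
Turnaround (C−A): J1=43  J2=3  J3=26  J4=13  J5=61
Response(J2) = first start − arrival = 0 − 0 = 0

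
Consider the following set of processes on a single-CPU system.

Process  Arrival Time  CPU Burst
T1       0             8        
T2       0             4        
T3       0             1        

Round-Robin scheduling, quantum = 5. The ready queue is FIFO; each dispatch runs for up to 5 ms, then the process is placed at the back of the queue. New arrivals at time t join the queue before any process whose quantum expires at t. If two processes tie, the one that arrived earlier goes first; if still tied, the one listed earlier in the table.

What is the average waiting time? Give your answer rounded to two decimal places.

Timeline: | T1 0-5 | T2 5-9 | T3 9-10 | T1 10-13 |
Completion: T1=13  T2=9  T3=10
Waiting times: T1=5, T2=5, T3=9
Average waiting = (5+5+9) / 3 = 19/3 = 6.33

6.33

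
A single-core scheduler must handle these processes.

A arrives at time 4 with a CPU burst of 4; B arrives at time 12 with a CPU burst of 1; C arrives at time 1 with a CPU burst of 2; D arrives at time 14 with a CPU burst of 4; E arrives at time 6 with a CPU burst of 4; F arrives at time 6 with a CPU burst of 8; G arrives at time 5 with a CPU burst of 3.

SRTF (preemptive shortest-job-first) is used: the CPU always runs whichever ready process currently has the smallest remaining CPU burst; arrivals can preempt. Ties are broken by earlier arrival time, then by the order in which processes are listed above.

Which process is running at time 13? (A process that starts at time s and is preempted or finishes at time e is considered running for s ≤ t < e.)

E

Schedule: | idle 0-1 | C 1-3 | idle 3-4 | A 4-8 | G 8-11 | E 11-12 | B 12-13 | E 13-16 | D 16-20 | F 20-28 |
Completion: A=8  B=13  C=3  D=20  E=16  F=28  G=11
Turnaround (C−A): A=4  B=1  C=2  D=6  E=10  F=22  G=6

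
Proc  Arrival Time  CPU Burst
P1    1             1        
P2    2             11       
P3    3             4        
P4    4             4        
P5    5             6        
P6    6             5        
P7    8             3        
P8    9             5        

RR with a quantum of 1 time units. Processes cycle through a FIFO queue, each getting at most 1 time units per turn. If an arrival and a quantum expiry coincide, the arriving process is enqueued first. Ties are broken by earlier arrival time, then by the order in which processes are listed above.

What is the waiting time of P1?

Timeline: | idle 0-1 | P1 1-2 | P2 2-3 | P3 3-4 | P2 4-5 | P4 5-6 | P3 6-7 | P5 7-8 | P2 8-9 | P6 9-10 | P4 10-11 | P3 11-12 | P7 12-13 | P5 13-14 | P8 14-15 | P2 15-16 | P6 16-17 | P4 17-18 | P3 18-19 | P7 19-20 | P5 20-21 | P8 21-22 | P2 22-23 | P6 23-24 | P4 24-25 | P7 25-26 | P5 26-27 | P8 27-28 | P2 28-29 | P6 29-30 | P5 30-31 | P8 31-32 | P2 32-33 | P6 33-34 | P5 34-35 | P8 35-36 | P2 36-40 |
Completion: P1=2  P2=40  P3=19  P4=25  P5=35  P6=34  P7=26  P8=36
Turnaround (C−A): P1=1  P2=38  P3=16  P4=21  P5=30  P6=28  P7=18  P8=27
Waiting(P1) = turnaround − burst = 1 − 1 = 0

0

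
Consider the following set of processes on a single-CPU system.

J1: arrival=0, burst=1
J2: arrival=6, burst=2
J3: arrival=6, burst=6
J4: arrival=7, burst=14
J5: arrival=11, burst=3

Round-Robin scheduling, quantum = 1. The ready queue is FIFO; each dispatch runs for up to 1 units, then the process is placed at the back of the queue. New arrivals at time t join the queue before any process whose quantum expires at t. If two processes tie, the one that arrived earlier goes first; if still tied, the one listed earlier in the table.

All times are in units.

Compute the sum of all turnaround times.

53

Schedule: | J1 0-1 | idle 1-6 | J2 6-7 | J3 7-8 | J4 8-9 | J2 9-10 | J3 10-11 | J4 11-12 | J5 12-13 | J3 13-14 | J4 14-15 | J5 15-16 | J3 16-17 | J4 17-18 | J5 18-19 | J3 19-20 | J4 20-21 | J3 21-22 | J4 22-31 |
Completion: J1=1  J2=10  J3=22  J4=31  J5=19
Turnaround = completion − arrival: J1=1, J2=4, J3=16, J4=24, J5=8
Total turnaround = 1 + 4 + 16 + 24 + 8 = 53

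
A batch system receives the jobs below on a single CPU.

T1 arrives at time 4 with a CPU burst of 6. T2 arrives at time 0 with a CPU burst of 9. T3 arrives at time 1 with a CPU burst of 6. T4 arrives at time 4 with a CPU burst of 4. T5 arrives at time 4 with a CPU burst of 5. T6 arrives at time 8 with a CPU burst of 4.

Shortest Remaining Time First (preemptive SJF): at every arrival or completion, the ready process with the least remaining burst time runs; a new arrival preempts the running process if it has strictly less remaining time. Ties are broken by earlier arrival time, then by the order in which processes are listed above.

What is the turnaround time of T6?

Timeline: | T2 0-1 | T3 1-7 | T4 7-11 | T6 11-15 | T5 15-20 | T1 20-26 | T2 26-34 |
Completion: T1=26  T2=34  T3=7  T4=11  T5=20  T6=15
Turnaround (C−A): T1=22  T2=34  T3=6  T4=7  T5=16  T6=7
Turnaround(T6) = completion − arrival = 15 − 8 = 7

7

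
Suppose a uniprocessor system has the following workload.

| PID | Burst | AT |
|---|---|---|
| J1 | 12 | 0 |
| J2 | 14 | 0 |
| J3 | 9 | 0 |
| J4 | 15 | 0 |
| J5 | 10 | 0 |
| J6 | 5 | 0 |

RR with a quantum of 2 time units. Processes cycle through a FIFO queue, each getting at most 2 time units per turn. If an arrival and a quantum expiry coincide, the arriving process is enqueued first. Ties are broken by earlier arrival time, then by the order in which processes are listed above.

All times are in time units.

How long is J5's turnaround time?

Gantt: | J1 0-2 | J2 2-4 | J3 4-6 | J4 6-8 | J5 8-10 | J6 10-12 | J1 12-14 | J2 14-16 | J3 16-18 | J4 18-20 | J5 20-22 | J6 22-24 | J1 24-26 | J2 26-28 | J3 28-30 | J4 30-32 | J5 32-34 | J6 34-35 | J1 35-37 | J2 37-39 | J3 39-41 | J4 41-43 | J5 43-45 | J1 45-47 | J2 47-49 | J3 49-50 | J4 50-52 | J5 52-54 | J1 54-56 | J2 56-58 | J4 58-60 | J2 60-62 | J4 62-65 |
Completion: J1=56  J2=62  J3=50  J4=65  J5=54  J6=35
Turnaround (C−A): J1=56  J2=62  J3=50  J4=65  J5=54  J6=35
Turnaround(J5) = completion − arrival = 54 − 0 = 54

54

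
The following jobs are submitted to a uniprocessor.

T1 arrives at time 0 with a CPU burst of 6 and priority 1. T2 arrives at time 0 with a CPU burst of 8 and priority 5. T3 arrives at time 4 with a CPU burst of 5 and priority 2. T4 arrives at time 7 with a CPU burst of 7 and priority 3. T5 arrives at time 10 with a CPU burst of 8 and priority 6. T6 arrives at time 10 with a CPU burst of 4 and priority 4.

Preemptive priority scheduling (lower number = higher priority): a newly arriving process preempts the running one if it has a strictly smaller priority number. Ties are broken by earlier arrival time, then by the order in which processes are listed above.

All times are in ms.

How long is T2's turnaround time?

30

Gantt: | T1 0-6 | T3 6-11 | T4 11-18 | T6 18-22 | T2 22-30 | T5 30-38 |
Completion: T1=6  T2=30  T3=11  T4=18  T5=38  T6=22
Turnaround (C−A): T1=6  T2=30  T3=7  T4=11  T5=28  T6=12
Turnaround(T2) = completion − arrival = 30 − 0 = 30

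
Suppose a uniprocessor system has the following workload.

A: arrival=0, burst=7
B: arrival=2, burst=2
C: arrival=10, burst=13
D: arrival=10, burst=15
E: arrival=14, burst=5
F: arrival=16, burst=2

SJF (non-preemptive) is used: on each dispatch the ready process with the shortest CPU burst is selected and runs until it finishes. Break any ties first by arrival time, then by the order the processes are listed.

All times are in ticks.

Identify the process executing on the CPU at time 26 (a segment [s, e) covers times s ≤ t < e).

E

Gantt: | A 0-7 | B 7-9 | idle 9-10 | C 10-23 | F 23-25 | E 25-30 | D 30-45 |
Completion: A=7  B=9  C=23  D=45  E=30  F=25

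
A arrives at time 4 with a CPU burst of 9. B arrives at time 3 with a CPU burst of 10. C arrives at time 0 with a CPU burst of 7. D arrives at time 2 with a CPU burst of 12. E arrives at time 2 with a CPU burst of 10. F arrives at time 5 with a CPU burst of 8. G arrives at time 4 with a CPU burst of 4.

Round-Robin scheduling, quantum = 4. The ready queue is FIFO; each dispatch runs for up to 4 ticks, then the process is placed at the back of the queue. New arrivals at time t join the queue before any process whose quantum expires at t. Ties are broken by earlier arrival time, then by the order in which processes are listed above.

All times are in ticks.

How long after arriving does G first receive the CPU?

16

Schedule: | C 0-4 | D 4-8 | E 8-12 | B 12-16 | A 16-20 | G 20-24 | C 24-27 | F 27-31 | D 31-35 | E 35-39 | B 39-43 | A 43-47 | F 47-51 | D 51-55 | E 55-57 | B 57-59 | A 59-60 |
Completion: A=60  B=59  C=27  D=55  E=57  F=51  G=24
Turnaround (C−A): A=56  B=56  C=27  D=53  E=55  F=46  G=20
Response(G) = first start − arrival = 20 − 4 = 16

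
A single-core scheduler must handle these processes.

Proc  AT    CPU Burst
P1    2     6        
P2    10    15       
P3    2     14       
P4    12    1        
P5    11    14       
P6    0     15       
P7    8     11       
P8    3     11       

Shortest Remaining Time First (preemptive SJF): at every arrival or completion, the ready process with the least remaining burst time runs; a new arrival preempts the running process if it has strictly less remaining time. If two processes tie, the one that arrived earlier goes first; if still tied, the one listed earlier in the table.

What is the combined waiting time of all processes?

198

Gantt: | P6 0-2 | P1 2-8 | P8 8-12 | P4 12-13 | P8 13-20 | P7 20-31 | P6 31-44 | P3 44-58 | P5 58-72 | P2 72-87 |
Completion: P1=8  P2=87  P3=58  P4=13  P5=72  P6=44  P7=31  P8=20
Waiting = turnaround − burst: P1=0, P2=62, P3=42, P4=0, P5=47, P6=29, P7=12, P8=6
Total waiting = 0 + 62 + 42 + 0 + 47 + 29 + 12 + 6 = 198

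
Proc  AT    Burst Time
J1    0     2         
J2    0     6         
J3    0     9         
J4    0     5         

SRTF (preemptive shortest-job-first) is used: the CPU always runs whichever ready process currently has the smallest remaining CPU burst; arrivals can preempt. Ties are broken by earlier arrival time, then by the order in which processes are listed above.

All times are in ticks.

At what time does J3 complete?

Schedule: | J1 0-2 | J4 2-7 | J2 7-13 | J3 13-22 |
Completion: J1=2  J2=13  J3=22  J4=7

22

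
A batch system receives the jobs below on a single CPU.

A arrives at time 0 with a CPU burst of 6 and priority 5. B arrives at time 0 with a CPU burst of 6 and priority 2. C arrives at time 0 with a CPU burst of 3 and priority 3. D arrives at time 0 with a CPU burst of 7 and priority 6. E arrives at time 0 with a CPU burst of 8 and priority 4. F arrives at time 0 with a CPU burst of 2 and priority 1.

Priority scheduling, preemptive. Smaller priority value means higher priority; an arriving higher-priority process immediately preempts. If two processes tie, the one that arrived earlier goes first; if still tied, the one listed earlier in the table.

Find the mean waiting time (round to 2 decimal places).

10.83

Timeline: | F 0-2 | B 2-8 | C 8-11 | E 11-19 | A 19-25 | D 25-32 |
Completion: A=25  B=8  C=11  D=32  E=19  F=2
Waiting times: A=19, B=2, C=8, D=25, E=11, F=0
Average waiting = (19+2+8+25+11+0) / 6 = 65/6 = 10.83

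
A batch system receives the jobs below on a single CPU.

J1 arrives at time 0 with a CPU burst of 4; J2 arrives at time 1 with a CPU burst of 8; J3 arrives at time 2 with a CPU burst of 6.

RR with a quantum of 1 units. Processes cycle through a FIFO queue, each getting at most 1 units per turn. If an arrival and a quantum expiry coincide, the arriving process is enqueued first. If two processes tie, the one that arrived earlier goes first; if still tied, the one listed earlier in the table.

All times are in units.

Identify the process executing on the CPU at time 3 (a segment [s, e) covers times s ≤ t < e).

J3

Timeline: | J1 0-1 | J2 1-2 | J1 2-3 | J3 3-4 | J2 4-5 | J1 5-6 | J3 6-7 | J2 7-8 | J1 8-9 | J3 9-10 | J2 10-11 | J3 11-12 | J2 12-13 | J3 13-14 | J2 14-15 | J3 15-16 | J2 16-18 |
Completion: J1=9  J2=18  J3=16
Turnaround (C−A): J1=9  J2=17  J3=14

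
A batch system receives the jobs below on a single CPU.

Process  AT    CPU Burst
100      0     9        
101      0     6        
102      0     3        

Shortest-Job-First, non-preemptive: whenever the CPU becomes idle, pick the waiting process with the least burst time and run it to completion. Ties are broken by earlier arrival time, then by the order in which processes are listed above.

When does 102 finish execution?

3

Schedule: | 102 0-3 | 101 3-9 | 100 9-18 |
Completion: 100=18  101=9  102=3
Turnaround (C−A): 100=18  101=9  102=3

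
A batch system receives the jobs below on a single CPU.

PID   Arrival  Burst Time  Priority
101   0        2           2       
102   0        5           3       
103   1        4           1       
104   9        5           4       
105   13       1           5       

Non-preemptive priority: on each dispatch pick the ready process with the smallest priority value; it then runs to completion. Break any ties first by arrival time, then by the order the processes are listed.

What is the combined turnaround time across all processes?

29

Schedule: | 101 0-2 | 103 2-6 | 102 6-11 | 104 11-16 | 105 16-17 |
Completion: 101=2  102=11  103=6  104=16  105=17
Turnaround (C−A): 101=2  102=11  103=5  104=7  105=4
Turnaround = completion − arrival: 101=2, 102=11, 103=5, 104=7, 105=4
Total turnaround = 2 + 11 + 5 + 7 + 4 = 29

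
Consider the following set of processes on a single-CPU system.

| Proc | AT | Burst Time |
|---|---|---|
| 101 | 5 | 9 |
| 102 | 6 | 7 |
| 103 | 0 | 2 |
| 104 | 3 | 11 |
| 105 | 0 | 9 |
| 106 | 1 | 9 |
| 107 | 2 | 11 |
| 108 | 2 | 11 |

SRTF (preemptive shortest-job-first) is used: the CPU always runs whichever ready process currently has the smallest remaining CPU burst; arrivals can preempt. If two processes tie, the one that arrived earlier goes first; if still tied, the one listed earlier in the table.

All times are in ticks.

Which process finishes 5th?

101

Schedule: | 103 0-2 | 105 2-11 | 102 11-18 | 106 18-27 | 101 27-36 | 107 36-47 | 108 47-58 | 104 58-69 |
Completion: 101=36  102=18  103=2  104=69  105=11  106=27  107=47  108=58
Finish order: 103 → 105 → 102 → 106 → 101 → 107 → 108 → 104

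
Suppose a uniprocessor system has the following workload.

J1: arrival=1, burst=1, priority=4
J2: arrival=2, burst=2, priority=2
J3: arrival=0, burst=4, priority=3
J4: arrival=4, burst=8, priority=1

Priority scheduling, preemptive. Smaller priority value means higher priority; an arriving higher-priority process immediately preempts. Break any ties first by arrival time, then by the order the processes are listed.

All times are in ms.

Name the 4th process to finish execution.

Gantt: | J3 0-2 | J2 2-4 | J4 4-12 | J3 12-14 | J1 14-15 |
Completion: J1=15  J2=4  J3=14  J4=12
Turnaround (C−A): J1=14  J2=2  J3=14  J4=8
Finish order: J2 → J4 → J3 → J1

J1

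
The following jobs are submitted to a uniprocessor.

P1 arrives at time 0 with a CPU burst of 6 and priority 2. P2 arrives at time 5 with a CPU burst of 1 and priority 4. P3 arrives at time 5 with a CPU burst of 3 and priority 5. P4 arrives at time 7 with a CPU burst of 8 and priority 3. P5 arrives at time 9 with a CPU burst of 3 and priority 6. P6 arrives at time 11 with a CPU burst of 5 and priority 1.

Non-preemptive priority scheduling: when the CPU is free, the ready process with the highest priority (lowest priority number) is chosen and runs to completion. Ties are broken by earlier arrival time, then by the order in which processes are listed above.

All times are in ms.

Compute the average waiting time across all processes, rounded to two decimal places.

5.67

Schedule: | P1 0-6 | P2 6-7 | P4 7-15 | P6 15-20 | P3 20-23 | P5 23-26 |
Completion: P1=6  P2=7  P3=23  P4=15  P5=26  P6=20
Waiting times: P1=0, P2=1, P3=15, P4=0, P5=14, P6=4
Average waiting = (0+1+15+0+14+4) / 6 = 34/6 = 5.67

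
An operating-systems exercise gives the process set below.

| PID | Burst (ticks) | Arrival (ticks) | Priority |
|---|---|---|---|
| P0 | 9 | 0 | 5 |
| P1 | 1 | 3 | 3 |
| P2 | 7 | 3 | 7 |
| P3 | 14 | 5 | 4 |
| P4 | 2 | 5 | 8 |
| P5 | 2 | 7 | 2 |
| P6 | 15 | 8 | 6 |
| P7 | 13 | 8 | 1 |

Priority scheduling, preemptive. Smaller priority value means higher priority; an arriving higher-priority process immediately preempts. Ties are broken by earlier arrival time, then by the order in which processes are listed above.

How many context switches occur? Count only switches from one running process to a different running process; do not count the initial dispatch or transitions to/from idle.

Gantt: | P0 0-3 | P1 3-4 | P0 4-5 | P3 5-7 | P5 7-8 | P7 8-21 | P5 21-22 | P3 22-34 | P0 34-39 | P6 39-54 | P2 54-61 | P4 61-63 |
Completion: P0=39  P1=4  P2=61  P3=34  P4=63  P5=22  P6=54  P7=21
Turnaround (C−A): P0=39  P1=1  P2=58  P3=29  P4=58  P5=15  P6=46  P7=13

11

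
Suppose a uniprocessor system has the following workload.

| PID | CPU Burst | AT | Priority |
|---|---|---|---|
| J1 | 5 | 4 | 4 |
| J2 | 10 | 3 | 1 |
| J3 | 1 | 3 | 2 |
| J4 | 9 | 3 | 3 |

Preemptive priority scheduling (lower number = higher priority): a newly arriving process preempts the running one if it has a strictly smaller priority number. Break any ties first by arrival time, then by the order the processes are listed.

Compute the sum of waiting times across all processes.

40

Schedule: | idle 0-3 | J2 3-13 | J3 13-14 | J4 14-23 | J1 23-28 |
Completion: J1=28  J2=13  J3=14  J4=23
Turnaround (C−A): J1=24  J2=10  J3=11  J4=20
Waiting = turnaround − burst: J1=19, J2=0, J3=10, J4=11
Total waiting = 19 + 0 + 10 + 11 = 40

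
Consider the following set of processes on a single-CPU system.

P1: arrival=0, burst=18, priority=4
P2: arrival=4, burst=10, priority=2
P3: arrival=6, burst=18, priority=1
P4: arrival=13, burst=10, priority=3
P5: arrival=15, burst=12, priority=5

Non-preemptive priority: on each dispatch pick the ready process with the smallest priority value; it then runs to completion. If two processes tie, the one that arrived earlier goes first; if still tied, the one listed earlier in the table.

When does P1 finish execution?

Schedule: | P1 0-18 | P3 18-36 | P2 36-46 | P4 46-56 | P5 56-68 |
Completion: P1=18  P2=46  P3=36  P4=56  P5=68

18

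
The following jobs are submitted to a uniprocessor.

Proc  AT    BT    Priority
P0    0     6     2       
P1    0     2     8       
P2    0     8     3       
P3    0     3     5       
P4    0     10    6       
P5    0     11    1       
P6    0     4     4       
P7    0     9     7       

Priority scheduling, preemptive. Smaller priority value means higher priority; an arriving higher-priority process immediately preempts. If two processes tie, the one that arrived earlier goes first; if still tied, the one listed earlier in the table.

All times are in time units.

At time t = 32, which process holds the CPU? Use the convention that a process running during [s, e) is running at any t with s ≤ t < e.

P4

Schedule: | P5 0-11 | P0 11-17 | P2 17-25 | P6 25-29 | P3 29-32 | P4 32-42 | P7 42-51 | P1 51-53 |
Completion: P0=17  P1=53  P2=25  P3=32  P4=42  P5=11  P6=29  P7=51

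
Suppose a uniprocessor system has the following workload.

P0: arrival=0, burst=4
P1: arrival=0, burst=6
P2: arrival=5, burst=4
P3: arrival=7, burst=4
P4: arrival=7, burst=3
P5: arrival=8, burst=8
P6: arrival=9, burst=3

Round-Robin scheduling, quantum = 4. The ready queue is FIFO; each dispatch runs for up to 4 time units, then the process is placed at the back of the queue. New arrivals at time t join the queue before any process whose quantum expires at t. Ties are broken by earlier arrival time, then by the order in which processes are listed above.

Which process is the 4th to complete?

P4

Schedule: | P0 0-4 | P1 4-8 | P2 8-12 | P3 12-16 | P4 16-19 | P5 19-23 | P1 23-25 | P6 25-28 | P5 28-32 |
Completion: P0=4  P1=25  P2=12  P3=16  P4=19  P5=32  P6=28
Turnaround (C−A): P0=4  P1=25  P2=7  P3=9  P4=12  P5=24  P6=19
Finish order: P0 → P2 → P3 → P4 → P1 → P6 → P5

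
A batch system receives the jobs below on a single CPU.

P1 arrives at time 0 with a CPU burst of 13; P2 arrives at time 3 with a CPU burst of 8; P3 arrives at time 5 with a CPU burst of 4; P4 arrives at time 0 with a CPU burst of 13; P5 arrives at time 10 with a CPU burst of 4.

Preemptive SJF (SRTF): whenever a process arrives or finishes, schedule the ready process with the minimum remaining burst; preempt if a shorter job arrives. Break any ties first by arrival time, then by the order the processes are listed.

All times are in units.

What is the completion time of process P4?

Schedule: | P1 0-3 | P2 3-5 | P3 5-9 | P2 9-10 | P5 10-14 | P2 14-19 | P1 19-29 | P4 29-42 |
Completion: P1=29  P2=19  P3=9  P4=42  P5=14

42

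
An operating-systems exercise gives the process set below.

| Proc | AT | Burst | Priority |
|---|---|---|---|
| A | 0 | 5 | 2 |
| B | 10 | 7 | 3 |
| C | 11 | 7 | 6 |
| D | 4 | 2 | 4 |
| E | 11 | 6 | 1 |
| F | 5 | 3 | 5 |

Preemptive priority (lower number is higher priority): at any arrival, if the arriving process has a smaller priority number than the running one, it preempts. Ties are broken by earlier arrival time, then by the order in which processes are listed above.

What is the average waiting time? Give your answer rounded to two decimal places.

3.50

Gantt: | A 0-5 | D 5-7 | F 7-10 | B 10-11 | E 11-17 | B 17-23 | C 23-30 |
Completion: A=5  B=23  C=30  D=7  E=17  F=10
Waiting times: A=0, B=6, C=12, D=1, E=0, F=2
Average waiting = (0+6+12+1+0+2) / 6 = 21/6 = 3.50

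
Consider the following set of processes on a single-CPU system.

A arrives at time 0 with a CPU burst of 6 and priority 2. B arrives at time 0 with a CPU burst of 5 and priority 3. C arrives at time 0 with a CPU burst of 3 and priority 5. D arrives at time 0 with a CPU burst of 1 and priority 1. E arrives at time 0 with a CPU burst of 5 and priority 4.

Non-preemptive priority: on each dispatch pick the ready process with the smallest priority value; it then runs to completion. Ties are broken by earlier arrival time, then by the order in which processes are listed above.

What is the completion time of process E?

17

Gantt: | D 0-1 | A 1-7 | B 7-12 | E 12-17 | C 17-20 |
Completion: A=7  B=12  C=20  D=1  E=17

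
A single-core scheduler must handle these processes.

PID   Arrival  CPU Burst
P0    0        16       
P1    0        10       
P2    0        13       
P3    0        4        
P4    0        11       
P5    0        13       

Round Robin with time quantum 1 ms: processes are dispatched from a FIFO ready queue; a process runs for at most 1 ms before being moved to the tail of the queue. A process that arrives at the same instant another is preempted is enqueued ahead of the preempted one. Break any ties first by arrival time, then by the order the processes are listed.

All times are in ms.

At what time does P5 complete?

64

Timeline: | P0 0-1 | P1 1-2 | P2 2-3 | P3 3-4 | P4 4-5 | P5 5-6 | P0 6-7 | P1 7-8 | P2 8-9 | P3 9-10 | P4 10-11 | P5 11-12 | P0 12-13 | P1 13-14 | P2 14-15 | P3 15-16 | P4 16-17 | P5 17-18 | P0 18-19 | P1 19-20 | P2 20-21 | P3 21-22 | P4 22-23 | P5 23-24 | P0 24-25 | P1 25-26 | P2 26-27 | P4 27-28 | P5 28-29 | P0 29-30 | P1 30-31 | P2 31-32 | P4 32-33 | P5 33-34 | P0 34-35 | P1 35-36 | P2 36-37 | P4 37-38 | P5 38-39 | P0 39-40 | P1 40-41 | P2 41-42 | P4 42-43 | P5 43-44 | P0 44-45 | P1 45-46 | P2 46-47 | P4 47-48 | P5 48-49 | P0 49-50 | P1 50-51 | P2 51-52 | P4 52-53 | P5 53-54 | P0 54-55 | P2 55-56 | P4 56-57 | P5 57-58 | P0 58-59 | P2 59-60 | P5 60-61 | P0 61-62 | P2 62-63 | P5 63-64 | P0 64-67 |
Completion: P0=67  P1=51  P2=63  P3=22  P4=57  P5=64
Turnaround (C−A): P0=67  P1=51  P2=63  P3=22  P4=57  P5=64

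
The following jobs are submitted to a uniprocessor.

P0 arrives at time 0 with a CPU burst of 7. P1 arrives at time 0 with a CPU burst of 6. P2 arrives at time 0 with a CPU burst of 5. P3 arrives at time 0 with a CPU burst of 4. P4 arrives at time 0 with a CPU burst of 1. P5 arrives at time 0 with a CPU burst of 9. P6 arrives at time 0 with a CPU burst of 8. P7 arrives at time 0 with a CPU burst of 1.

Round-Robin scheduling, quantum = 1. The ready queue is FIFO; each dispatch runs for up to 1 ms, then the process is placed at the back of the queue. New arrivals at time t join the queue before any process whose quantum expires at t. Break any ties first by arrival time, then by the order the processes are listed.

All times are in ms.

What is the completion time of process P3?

24

Timeline: | P0 0-1 | P1 1-2 | P2 2-3 | P3 3-4 | P4 4-5 | P5 5-6 | P6 6-7 | P7 7-8 | P0 8-9 | P1 9-10 | P2 10-11 | P3 11-12 | P5 12-13 | P6 13-14 | P0 14-15 | P1 15-16 | P2 16-17 | P3 17-18 | P5 18-19 | P6 19-20 | P0 20-21 | P1 21-22 | P2 22-23 | P3 23-24 | P5 24-25 | P6 25-26 | P0 26-27 | P1 27-28 | P2 28-29 | P5 29-30 | P6 30-31 | P0 31-32 | P1 32-33 | P5 33-34 | P6 34-35 | P0 35-36 | P5 36-37 | P6 37-38 | P5 38-39 | P6 39-40 | P5 40-41 |
Completion: P0=36  P1=33  P2=29  P3=24  P4=5  P5=41  P6=40  P7=8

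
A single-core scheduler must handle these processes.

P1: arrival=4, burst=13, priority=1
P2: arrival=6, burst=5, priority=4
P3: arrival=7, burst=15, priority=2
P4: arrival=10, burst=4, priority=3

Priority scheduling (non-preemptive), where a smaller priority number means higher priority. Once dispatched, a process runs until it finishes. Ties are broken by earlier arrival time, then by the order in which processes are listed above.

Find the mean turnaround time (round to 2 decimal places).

24.75

Gantt: | idle 0-4 | P1 4-17 | P3 17-32 | P4 32-36 | P2 36-41 |
Completion: P1=17  P2=41  P3=32  P4=36
Turnaround times: P1=13, P2=35, P3=25, P4=26
Average turnaround = (13+35+25+26) / 4 = 99/4 = 24.75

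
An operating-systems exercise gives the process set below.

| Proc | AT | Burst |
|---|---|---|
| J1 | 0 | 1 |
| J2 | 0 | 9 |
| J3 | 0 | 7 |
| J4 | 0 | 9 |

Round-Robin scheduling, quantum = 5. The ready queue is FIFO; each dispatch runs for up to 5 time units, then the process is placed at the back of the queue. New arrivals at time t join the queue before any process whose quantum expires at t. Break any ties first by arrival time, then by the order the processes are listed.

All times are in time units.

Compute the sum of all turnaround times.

Schedule: | J1 0-1 | J2 1-6 | J3 6-11 | J4 11-16 | J2 16-20 | J3 20-22 | J4 22-26 |
Completion: J1=1  J2=20  J3=22  J4=26
Turnaround (C−A): J1=1  J2=20  J3=22  J4=26
Turnaround = completion − arrival: J1=1, J2=20, J3=22, J4=26
Total turnaround = 1 + 20 + 22 + 26 = 69

69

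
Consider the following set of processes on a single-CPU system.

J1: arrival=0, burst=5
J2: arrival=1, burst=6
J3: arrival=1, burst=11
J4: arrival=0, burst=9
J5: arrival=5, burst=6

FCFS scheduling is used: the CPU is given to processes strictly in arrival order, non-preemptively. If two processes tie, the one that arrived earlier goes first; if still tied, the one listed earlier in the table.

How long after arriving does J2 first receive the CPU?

Gantt: | J1 0-5 | J4 5-14 | J2 14-20 | J3 20-31 | J5 31-37 |
Completion: J1=5  J2=20  J3=31  J4=14  J5=37
Turnaround (C−A): J1=5  J2=19  J3=30  J4=14  J5=32
Response(J2) = first start − arrival = 14 − 1 = 13

13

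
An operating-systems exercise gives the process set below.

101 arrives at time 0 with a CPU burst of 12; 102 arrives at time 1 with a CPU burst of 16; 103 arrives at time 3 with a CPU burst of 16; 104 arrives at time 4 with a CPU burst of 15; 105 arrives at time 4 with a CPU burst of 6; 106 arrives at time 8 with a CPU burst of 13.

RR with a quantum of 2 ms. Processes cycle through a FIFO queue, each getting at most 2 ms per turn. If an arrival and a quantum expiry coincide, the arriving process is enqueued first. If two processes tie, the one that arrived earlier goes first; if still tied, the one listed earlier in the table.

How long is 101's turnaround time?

Schedule: | 101 0-2 | 102 2-4 | 101 4-6 | 103 6-8 | 104 8-10 | 105 10-12 | 102 12-14 | 101 14-16 | 106 16-18 | 103 18-20 | 104 20-22 | 105 22-24 | 102 24-26 | 101 26-28 | 106 28-30 | 103 30-32 | 104 32-34 | 105 34-36 | 102 36-38 | 101 38-40 | 106 40-42 | 103 42-44 | 104 44-46 | 102 46-48 | 101 48-50 | 106 50-52 | 103 52-54 | 104 54-56 | 102 56-58 | 106 58-60 | 103 60-62 | 104 62-64 | 102 64-66 | 106 66-68 | 103 68-70 | 104 70-72 | 102 72-74 | 106 74-75 | 103 75-77 | 104 77-78 |
Completion: 101=50  102=74  103=77  104=78  105=36  106=75
Turnaround (C−A): 101=50  102=73  103=74  104=74  105=32  106=67
Turnaround(101) = completion − arrival = 50 − 0 = 50

50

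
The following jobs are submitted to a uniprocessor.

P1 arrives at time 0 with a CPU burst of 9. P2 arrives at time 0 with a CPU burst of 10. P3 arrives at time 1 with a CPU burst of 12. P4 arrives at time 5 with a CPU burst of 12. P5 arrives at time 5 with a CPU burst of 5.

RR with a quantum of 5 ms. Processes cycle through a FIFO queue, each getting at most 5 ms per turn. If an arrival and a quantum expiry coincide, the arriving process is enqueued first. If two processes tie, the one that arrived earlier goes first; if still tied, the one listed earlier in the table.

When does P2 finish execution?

Timeline: | P1 0-5 | P2 5-10 | P3 10-15 | P4 15-20 | P5 20-25 | P1 25-29 | P2 29-34 | P3 34-39 | P4 39-44 | P3 44-46 | P4 46-48 |
Completion: P1=29  P2=34  P3=46  P4=48  P5=25
Turnaround (C−A): P1=29  P2=34  P3=45  P4=43  P5=20

34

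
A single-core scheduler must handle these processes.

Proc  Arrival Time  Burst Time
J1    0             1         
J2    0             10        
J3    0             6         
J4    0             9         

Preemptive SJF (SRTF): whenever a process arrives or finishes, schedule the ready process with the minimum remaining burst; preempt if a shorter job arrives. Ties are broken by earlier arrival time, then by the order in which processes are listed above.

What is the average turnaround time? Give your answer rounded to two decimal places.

12.50

Schedule: | J1 0-1 | J3 1-7 | J4 7-16 | J2 16-26 |
Completion: J1=1  J2=26  J3=7  J4=16
Turnaround times: J1=1, J2=26, J3=7, J4=16
Average turnaround = (1+26+7+16) / 4 = 50/4 = 12.50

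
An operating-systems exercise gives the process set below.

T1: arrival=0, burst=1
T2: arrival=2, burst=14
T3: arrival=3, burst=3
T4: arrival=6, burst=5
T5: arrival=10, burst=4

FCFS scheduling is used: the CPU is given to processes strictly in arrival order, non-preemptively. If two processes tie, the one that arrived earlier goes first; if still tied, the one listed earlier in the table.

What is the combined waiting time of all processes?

40

Schedule: | T1 0-1 | idle 1-2 | T2 2-16 | T3 16-19 | T4 19-24 | T5 24-28 |
Completion: T1=1  T2=16  T3=19  T4=24  T5=28
Waiting = turnaround − burst: T1=0, T2=0, T3=13, T4=13, T5=14
Total waiting = 0 + 0 + 13 + 13 + 14 = 40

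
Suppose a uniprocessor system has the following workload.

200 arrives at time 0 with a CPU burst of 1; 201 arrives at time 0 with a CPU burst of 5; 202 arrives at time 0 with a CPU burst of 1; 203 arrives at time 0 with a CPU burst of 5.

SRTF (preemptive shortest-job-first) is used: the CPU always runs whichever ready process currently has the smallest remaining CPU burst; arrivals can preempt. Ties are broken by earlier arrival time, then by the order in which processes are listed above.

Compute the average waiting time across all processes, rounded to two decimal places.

Timeline: | 200 0-1 | 202 1-2 | 201 2-7 | 203 7-12 |
Completion: 200=1  201=7  202=2  203=12
Waiting times: 200=0, 201=2, 202=1, 203=7
Average waiting = (0+2+1+7) / 4 = 10/4 = 2.50

2.50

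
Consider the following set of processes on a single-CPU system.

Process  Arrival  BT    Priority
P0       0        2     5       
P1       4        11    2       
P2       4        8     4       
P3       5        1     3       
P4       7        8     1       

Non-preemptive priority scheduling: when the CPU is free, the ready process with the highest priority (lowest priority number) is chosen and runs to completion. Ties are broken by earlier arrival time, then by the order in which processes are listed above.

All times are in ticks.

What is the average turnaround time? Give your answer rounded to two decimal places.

15.20

Timeline: | P0 0-2 | idle 2-4 | P1 4-15 | P4 15-23 | P3 23-24 | P2 24-32 |
Completion: P0=2  P1=15  P2=32  P3=24  P4=23
Turnaround (C−A): P0=2  P1=11  P2=28  P3=19  P4=16
Turnaround times: P0=2, P1=11, P2=28, P3=19, P4=16
Average turnaround = (2+11+28+19+16) / 5 = 76/5 = 15.20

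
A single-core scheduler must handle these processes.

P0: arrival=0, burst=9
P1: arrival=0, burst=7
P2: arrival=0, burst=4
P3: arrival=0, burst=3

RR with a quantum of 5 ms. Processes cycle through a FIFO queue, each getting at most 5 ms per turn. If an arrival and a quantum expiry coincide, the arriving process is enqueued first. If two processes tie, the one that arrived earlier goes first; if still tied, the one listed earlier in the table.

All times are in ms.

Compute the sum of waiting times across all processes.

52

Schedule: | P0 0-5 | P1 5-10 | P2 10-14 | P3 14-17 | P0 17-21 | P1 21-23 |
Completion: P0=21  P1=23  P2=14  P3=17
Turnaround (C−A): P0=21  P1=23  P2=14  P3=17
Waiting = turnaround − burst: P0=12, P1=16, P2=10, P3=14
Total waiting = 12 + 16 + 10 + 14 = 52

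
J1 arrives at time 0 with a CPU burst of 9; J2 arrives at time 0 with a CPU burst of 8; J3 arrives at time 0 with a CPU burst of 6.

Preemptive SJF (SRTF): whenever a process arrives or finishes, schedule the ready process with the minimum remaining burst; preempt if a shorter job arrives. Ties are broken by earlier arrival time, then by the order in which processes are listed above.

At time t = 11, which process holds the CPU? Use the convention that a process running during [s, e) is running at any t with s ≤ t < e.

J2

Schedule: | J3 0-6 | J2 6-14 | J1 14-23 |
Completion: J1=23  J2=14  J3=6
Turnaround (C−A): J1=23  J2=14  J3=6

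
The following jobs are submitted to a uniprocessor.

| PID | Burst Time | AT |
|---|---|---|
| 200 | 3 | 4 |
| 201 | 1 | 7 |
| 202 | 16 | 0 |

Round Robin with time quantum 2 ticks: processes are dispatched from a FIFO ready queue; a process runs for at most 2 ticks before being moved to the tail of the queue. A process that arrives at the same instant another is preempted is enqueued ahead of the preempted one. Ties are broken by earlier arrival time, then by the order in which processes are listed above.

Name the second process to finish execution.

201

Gantt: | 202 0-4 | 200 4-6 | 202 6-8 | 200 8-9 | 201 9-10 | 202 10-20 |
Completion: 200=9  201=10  202=20
Turnaround (C−A): 200=5  201=3  202=20
Finish order: 200 → 201 → 202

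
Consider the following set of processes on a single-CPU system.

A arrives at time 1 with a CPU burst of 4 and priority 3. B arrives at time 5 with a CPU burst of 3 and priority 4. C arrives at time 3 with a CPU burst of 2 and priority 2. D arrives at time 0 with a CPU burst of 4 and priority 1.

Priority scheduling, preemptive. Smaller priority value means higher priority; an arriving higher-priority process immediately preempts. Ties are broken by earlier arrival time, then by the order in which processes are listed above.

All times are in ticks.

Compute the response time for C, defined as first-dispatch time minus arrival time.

1

Gantt: | D 0-4 | C 4-6 | A 6-10 | B 10-13 |
Completion: A=10  B=13  C=6  D=4
Response(C) = first start − arrival = 4 − 3 = 1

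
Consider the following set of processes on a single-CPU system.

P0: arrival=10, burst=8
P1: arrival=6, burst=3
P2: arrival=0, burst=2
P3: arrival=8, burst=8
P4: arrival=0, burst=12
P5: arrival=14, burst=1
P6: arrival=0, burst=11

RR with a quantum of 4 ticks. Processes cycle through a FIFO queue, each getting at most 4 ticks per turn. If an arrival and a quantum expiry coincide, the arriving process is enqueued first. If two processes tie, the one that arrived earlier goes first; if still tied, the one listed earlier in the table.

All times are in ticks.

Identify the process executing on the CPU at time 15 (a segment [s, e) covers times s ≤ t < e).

Schedule: | P2 0-2 | P4 2-6 | P6 6-10 | P1 10-13 | P4 13-17 | P3 17-21 | P0 21-25 | P6 25-29 | P5 29-30 | P4 30-34 | P3 34-38 | P0 38-42 | P6 42-45 |
Completion: P0=42  P1=13  P2=2  P3=38  P4=34  P5=30  P6=45
Turnaround (C−A): P0=32  P1=7  P2=2  P3=30  P4=34  P5=16  P6=45

P4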